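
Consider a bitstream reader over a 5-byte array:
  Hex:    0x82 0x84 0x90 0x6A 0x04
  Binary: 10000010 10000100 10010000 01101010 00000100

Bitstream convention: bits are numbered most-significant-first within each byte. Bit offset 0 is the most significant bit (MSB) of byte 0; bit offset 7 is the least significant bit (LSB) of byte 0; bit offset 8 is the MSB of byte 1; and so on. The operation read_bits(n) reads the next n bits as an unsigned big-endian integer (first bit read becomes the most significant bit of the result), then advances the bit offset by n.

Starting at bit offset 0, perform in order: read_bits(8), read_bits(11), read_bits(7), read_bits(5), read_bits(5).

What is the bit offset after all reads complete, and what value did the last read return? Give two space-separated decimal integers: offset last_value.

Answer: 36 0

Derivation:
Read 1: bits[0:8] width=8 -> value=130 (bin 10000010); offset now 8 = byte 1 bit 0; 32 bits remain
Read 2: bits[8:19] width=11 -> value=1060 (bin 10000100100); offset now 19 = byte 2 bit 3; 21 bits remain
Read 3: bits[19:26] width=7 -> value=65 (bin 1000001); offset now 26 = byte 3 bit 2; 14 bits remain
Read 4: bits[26:31] width=5 -> value=21 (bin 10101); offset now 31 = byte 3 bit 7; 9 bits remain
Read 5: bits[31:36] width=5 -> value=0 (bin 00000); offset now 36 = byte 4 bit 4; 4 bits remain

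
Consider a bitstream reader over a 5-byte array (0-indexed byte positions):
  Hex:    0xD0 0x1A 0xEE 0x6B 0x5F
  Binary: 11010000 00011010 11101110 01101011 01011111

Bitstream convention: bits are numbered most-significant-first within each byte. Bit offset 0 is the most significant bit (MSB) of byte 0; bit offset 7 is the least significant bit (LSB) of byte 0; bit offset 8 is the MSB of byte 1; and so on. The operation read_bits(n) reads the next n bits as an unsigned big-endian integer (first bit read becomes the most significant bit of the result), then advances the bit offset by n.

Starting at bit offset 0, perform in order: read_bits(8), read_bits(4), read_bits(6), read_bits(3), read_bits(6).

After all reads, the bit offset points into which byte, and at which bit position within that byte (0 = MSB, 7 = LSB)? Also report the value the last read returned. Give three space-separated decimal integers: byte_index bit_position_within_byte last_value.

Answer: 3 3 51

Derivation:
Read 1: bits[0:8] width=8 -> value=208 (bin 11010000); offset now 8 = byte 1 bit 0; 32 bits remain
Read 2: bits[8:12] width=4 -> value=1 (bin 0001); offset now 12 = byte 1 bit 4; 28 bits remain
Read 3: bits[12:18] width=6 -> value=43 (bin 101011); offset now 18 = byte 2 bit 2; 22 bits remain
Read 4: bits[18:21] width=3 -> value=5 (bin 101); offset now 21 = byte 2 bit 5; 19 bits remain
Read 5: bits[21:27] width=6 -> value=51 (bin 110011); offset now 27 = byte 3 bit 3; 13 bits remain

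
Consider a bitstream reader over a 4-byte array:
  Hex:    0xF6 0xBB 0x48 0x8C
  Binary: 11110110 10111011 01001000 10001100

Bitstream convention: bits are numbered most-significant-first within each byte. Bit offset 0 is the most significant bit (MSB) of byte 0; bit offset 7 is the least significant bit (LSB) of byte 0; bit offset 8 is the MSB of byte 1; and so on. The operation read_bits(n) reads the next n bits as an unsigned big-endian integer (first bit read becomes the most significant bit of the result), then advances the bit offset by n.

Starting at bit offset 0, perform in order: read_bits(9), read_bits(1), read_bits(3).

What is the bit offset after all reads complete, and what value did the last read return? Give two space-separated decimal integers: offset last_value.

Answer: 13 7

Derivation:
Read 1: bits[0:9] width=9 -> value=493 (bin 111101101); offset now 9 = byte 1 bit 1; 23 bits remain
Read 2: bits[9:10] width=1 -> value=0 (bin 0); offset now 10 = byte 1 bit 2; 22 bits remain
Read 3: bits[10:13] width=3 -> value=7 (bin 111); offset now 13 = byte 1 bit 5; 19 bits remain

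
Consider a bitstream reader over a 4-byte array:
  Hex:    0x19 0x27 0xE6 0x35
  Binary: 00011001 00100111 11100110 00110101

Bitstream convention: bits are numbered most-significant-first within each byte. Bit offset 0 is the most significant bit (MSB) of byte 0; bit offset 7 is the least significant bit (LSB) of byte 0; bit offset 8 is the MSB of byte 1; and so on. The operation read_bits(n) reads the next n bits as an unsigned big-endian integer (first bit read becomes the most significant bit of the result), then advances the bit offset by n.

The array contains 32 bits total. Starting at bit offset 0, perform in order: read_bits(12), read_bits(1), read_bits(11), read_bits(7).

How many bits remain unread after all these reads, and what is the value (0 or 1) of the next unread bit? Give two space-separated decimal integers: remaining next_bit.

Read 1: bits[0:12] width=12 -> value=402 (bin 000110010010); offset now 12 = byte 1 bit 4; 20 bits remain
Read 2: bits[12:13] width=1 -> value=0 (bin 0); offset now 13 = byte 1 bit 5; 19 bits remain
Read 3: bits[13:24] width=11 -> value=2022 (bin 11111100110); offset now 24 = byte 3 bit 0; 8 bits remain
Read 4: bits[24:31] width=7 -> value=26 (bin 0011010); offset now 31 = byte 3 bit 7; 1 bits remain

Answer: 1 1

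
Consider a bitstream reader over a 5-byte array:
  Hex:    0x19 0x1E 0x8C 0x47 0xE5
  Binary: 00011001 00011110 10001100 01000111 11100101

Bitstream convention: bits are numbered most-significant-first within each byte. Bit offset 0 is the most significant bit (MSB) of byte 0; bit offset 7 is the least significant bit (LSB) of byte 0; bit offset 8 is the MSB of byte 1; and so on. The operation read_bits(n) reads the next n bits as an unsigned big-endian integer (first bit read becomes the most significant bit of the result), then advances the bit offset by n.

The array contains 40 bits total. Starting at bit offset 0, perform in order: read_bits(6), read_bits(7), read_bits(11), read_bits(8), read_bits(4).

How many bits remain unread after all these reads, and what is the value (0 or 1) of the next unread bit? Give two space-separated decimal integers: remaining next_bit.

Answer: 4 0

Derivation:
Read 1: bits[0:6] width=6 -> value=6 (bin 000110); offset now 6 = byte 0 bit 6; 34 bits remain
Read 2: bits[6:13] width=7 -> value=35 (bin 0100011); offset now 13 = byte 1 bit 5; 27 bits remain
Read 3: bits[13:24] width=11 -> value=1676 (bin 11010001100); offset now 24 = byte 3 bit 0; 16 bits remain
Read 4: bits[24:32] width=8 -> value=71 (bin 01000111); offset now 32 = byte 4 bit 0; 8 bits remain
Read 5: bits[32:36] width=4 -> value=14 (bin 1110); offset now 36 = byte 4 bit 4; 4 bits remain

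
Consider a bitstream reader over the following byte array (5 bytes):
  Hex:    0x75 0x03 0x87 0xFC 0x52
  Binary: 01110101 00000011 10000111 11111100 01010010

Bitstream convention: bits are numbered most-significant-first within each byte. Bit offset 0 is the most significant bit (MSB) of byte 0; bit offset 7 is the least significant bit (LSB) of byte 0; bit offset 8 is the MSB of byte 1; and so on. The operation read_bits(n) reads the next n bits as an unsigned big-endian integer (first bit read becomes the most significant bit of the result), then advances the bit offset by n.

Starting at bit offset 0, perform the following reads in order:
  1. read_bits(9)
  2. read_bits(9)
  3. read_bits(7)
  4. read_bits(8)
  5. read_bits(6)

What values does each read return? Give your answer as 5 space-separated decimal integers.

Read 1: bits[0:9] width=9 -> value=234 (bin 011101010); offset now 9 = byte 1 bit 1; 31 bits remain
Read 2: bits[9:18] width=9 -> value=14 (bin 000001110); offset now 18 = byte 2 bit 2; 22 bits remain
Read 3: bits[18:25] width=7 -> value=15 (bin 0001111); offset now 25 = byte 3 bit 1; 15 bits remain
Read 4: bits[25:33] width=8 -> value=248 (bin 11111000); offset now 33 = byte 4 bit 1; 7 bits remain
Read 5: bits[33:39] width=6 -> value=41 (bin 101001); offset now 39 = byte 4 bit 7; 1 bits remain

Answer: 234 14 15 248 41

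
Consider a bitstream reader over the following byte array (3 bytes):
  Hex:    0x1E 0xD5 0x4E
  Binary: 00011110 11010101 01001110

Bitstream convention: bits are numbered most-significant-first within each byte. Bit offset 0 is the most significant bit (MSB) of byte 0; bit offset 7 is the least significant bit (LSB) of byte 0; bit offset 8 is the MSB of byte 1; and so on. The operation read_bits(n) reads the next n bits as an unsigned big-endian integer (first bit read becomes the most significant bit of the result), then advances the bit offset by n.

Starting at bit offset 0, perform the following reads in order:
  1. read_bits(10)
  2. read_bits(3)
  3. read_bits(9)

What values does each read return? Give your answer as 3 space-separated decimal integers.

Read 1: bits[0:10] width=10 -> value=123 (bin 0001111011); offset now 10 = byte 1 bit 2; 14 bits remain
Read 2: bits[10:13] width=3 -> value=2 (bin 010); offset now 13 = byte 1 bit 5; 11 bits remain
Read 3: bits[13:22] width=9 -> value=339 (bin 101010011); offset now 22 = byte 2 bit 6; 2 bits remain

Answer: 123 2 339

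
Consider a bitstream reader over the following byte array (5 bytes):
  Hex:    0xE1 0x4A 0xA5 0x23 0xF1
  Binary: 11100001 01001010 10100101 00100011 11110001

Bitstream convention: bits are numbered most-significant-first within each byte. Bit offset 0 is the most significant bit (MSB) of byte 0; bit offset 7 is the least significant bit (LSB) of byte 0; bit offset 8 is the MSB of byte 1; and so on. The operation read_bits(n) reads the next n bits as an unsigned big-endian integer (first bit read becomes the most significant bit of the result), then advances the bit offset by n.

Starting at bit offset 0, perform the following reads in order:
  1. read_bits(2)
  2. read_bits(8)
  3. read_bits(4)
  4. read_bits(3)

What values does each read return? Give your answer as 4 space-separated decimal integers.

Answer: 3 133 2 5

Derivation:
Read 1: bits[0:2] width=2 -> value=3 (bin 11); offset now 2 = byte 0 bit 2; 38 bits remain
Read 2: bits[2:10] width=8 -> value=133 (bin 10000101); offset now 10 = byte 1 bit 2; 30 bits remain
Read 3: bits[10:14] width=4 -> value=2 (bin 0010); offset now 14 = byte 1 bit 6; 26 bits remain
Read 4: bits[14:17] width=3 -> value=5 (bin 101); offset now 17 = byte 2 bit 1; 23 bits remain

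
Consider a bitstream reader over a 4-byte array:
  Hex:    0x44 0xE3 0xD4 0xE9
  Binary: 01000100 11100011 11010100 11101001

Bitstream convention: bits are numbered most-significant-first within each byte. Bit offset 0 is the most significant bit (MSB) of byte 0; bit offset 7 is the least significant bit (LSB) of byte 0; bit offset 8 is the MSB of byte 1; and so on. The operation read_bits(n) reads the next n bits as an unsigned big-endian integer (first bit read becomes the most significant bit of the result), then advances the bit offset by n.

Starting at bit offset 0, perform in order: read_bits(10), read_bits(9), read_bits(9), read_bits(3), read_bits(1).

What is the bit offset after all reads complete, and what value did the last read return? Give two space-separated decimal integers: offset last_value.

Answer: 32 1

Derivation:
Read 1: bits[0:10] width=10 -> value=275 (bin 0100010011); offset now 10 = byte 1 bit 2; 22 bits remain
Read 2: bits[10:19] width=9 -> value=286 (bin 100011110); offset now 19 = byte 2 bit 3; 13 bits remain
Read 3: bits[19:28] width=9 -> value=334 (bin 101001110); offset now 28 = byte 3 bit 4; 4 bits remain
Read 4: bits[28:31] width=3 -> value=4 (bin 100); offset now 31 = byte 3 bit 7; 1 bits remain
Read 5: bits[31:32] width=1 -> value=1 (bin 1); offset now 32 = byte 4 bit 0; 0 bits remain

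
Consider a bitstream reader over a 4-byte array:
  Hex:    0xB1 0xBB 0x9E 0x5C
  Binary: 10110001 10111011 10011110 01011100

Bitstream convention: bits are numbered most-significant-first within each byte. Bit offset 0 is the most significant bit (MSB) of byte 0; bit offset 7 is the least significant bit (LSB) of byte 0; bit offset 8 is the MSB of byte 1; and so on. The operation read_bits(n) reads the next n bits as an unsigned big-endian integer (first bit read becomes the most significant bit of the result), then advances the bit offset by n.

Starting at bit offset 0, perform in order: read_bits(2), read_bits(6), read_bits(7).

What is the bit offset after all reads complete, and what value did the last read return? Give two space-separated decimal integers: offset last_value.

Answer: 15 93

Derivation:
Read 1: bits[0:2] width=2 -> value=2 (bin 10); offset now 2 = byte 0 bit 2; 30 bits remain
Read 2: bits[2:8] width=6 -> value=49 (bin 110001); offset now 8 = byte 1 bit 0; 24 bits remain
Read 3: bits[8:15] width=7 -> value=93 (bin 1011101); offset now 15 = byte 1 bit 7; 17 bits remain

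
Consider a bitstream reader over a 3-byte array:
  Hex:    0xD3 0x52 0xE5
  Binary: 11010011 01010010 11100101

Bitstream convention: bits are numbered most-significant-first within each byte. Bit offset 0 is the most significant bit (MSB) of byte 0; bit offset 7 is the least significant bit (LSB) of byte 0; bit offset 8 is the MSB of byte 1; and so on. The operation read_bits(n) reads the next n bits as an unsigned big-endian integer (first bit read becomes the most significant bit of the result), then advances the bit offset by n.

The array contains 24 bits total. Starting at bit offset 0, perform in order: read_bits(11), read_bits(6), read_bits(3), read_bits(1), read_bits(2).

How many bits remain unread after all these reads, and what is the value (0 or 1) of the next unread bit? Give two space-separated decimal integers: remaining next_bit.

Read 1: bits[0:11] width=11 -> value=1690 (bin 11010011010); offset now 11 = byte 1 bit 3; 13 bits remain
Read 2: bits[11:17] width=6 -> value=37 (bin 100101); offset now 17 = byte 2 bit 1; 7 bits remain
Read 3: bits[17:20] width=3 -> value=6 (bin 110); offset now 20 = byte 2 bit 4; 4 bits remain
Read 4: bits[20:21] width=1 -> value=0 (bin 0); offset now 21 = byte 2 bit 5; 3 bits remain
Read 5: bits[21:23] width=2 -> value=2 (bin 10); offset now 23 = byte 2 bit 7; 1 bits remain

Answer: 1 1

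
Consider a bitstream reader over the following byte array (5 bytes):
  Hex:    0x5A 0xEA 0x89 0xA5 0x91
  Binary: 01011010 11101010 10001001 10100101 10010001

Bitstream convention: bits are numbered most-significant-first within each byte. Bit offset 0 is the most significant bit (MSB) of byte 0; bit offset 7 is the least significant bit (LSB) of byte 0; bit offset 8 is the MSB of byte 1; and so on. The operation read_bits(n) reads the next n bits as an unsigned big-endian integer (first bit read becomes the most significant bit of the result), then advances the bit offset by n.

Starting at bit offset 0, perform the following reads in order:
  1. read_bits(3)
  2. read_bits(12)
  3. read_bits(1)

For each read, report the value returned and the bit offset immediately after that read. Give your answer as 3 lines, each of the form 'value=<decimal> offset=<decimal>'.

Answer: value=2 offset=3
value=3445 offset=15
value=0 offset=16

Derivation:
Read 1: bits[0:3] width=3 -> value=2 (bin 010); offset now 3 = byte 0 bit 3; 37 bits remain
Read 2: bits[3:15] width=12 -> value=3445 (bin 110101110101); offset now 15 = byte 1 bit 7; 25 bits remain
Read 3: bits[15:16] width=1 -> value=0 (bin 0); offset now 16 = byte 2 bit 0; 24 bits remain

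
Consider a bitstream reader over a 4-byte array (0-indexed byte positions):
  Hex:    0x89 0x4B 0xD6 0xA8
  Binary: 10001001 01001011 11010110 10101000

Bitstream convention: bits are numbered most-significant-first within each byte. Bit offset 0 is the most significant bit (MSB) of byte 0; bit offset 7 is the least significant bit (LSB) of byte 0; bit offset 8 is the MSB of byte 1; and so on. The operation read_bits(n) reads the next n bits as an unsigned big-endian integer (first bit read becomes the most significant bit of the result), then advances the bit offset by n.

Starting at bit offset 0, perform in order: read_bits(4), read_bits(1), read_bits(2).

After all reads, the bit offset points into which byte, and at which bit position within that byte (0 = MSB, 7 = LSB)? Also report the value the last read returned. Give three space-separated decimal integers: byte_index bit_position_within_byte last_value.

Read 1: bits[0:4] width=4 -> value=8 (bin 1000); offset now 4 = byte 0 bit 4; 28 bits remain
Read 2: bits[4:5] width=1 -> value=1 (bin 1); offset now 5 = byte 0 bit 5; 27 bits remain
Read 3: bits[5:7] width=2 -> value=0 (bin 00); offset now 7 = byte 0 bit 7; 25 bits remain

Answer: 0 7 0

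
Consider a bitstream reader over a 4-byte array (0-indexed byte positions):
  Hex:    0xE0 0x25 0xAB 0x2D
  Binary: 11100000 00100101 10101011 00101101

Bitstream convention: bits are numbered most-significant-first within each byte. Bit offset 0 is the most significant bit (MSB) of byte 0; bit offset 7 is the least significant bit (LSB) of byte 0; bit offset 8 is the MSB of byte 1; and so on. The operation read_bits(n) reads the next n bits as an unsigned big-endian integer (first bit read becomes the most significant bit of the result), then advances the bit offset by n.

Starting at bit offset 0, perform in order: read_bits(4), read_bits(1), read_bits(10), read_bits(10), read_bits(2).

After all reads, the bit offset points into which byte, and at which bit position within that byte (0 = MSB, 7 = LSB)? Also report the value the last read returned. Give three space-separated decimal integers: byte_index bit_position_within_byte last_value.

Read 1: bits[0:4] width=4 -> value=14 (bin 1110); offset now 4 = byte 0 bit 4; 28 bits remain
Read 2: bits[4:5] width=1 -> value=0 (bin 0); offset now 5 = byte 0 bit 5; 27 bits remain
Read 3: bits[5:15] width=10 -> value=18 (bin 0000010010); offset now 15 = byte 1 bit 7; 17 bits remain
Read 4: bits[15:25] width=10 -> value=854 (bin 1101010110); offset now 25 = byte 3 bit 1; 7 bits remain
Read 5: bits[25:27] width=2 -> value=1 (bin 01); offset now 27 = byte 3 bit 3; 5 bits remain

Answer: 3 3 1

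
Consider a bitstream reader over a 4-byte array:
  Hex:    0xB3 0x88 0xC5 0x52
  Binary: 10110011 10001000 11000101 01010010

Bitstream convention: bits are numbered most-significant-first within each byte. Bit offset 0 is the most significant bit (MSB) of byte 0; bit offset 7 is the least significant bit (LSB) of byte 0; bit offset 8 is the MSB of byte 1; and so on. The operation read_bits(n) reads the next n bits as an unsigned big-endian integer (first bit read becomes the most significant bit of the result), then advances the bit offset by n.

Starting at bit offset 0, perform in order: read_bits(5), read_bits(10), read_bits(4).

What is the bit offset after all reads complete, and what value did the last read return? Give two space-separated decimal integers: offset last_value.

Read 1: bits[0:5] width=5 -> value=22 (bin 10110); offset now 5 = byte 0 bit 5; 27 bits remain
Read 2: bits[5:15] width=10 -> value=452 (bin 0111000100); offset now 15 = byte 1 bit 7; 17 bits remain
Read 3: bits[15:19] width=4 -> value=6 (bin 0110); offset now 19 = byte 2 bit 3; 13 bits remain

Answer: 19 6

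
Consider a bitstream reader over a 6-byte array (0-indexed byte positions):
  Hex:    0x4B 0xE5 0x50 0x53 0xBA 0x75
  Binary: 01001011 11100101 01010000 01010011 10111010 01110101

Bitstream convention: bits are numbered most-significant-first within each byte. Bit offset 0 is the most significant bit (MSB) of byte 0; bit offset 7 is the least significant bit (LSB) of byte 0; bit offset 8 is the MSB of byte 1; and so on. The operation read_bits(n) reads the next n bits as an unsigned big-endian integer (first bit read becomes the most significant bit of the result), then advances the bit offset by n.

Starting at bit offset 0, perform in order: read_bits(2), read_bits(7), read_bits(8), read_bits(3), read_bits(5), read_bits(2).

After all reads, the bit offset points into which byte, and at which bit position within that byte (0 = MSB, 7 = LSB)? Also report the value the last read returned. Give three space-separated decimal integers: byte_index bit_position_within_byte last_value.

Answer: 3 3 2

Derivation:
Read 1: bits[0:2] width=2 -> value=1 (bin 01); offset now 2 = byte 0 bit 2; 46 bits remain
Read 2: bits[2:9] width=7 -> value=23 (bin 0010111); offset now 9 = byte 1 bit 1; 39 bits remain
Read 3: bits[9:17] width=8 -> value=202 (bin 11001010); offset now 17 = byte 2 bit 1; 31 bits remain
Read 4: bits[17:20] width=3 -> value=5 (bin 101); offset now 20 = byte 2 bit 4; 28 bits remain
Read 5: bits[20:25] width=5 -> value=0 (bin 00000); offset now 25 = byte 3 bit 1; 23 bits remain
Read 6: bits[25:27] width=2 -> value=2 (bin 10); offset now 27 = byte 3 bit 3; 21 bits remain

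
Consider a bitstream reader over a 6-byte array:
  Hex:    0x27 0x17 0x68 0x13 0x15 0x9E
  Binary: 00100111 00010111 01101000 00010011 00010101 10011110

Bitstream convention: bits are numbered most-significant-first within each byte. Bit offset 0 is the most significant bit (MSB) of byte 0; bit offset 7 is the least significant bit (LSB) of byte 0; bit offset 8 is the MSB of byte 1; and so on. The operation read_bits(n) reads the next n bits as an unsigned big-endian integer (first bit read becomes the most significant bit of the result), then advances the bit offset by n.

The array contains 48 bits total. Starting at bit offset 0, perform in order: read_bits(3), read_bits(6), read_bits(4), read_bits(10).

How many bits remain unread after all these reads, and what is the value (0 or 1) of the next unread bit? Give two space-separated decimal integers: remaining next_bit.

Read 1: bits[0:3] width=3 -> value=1 (bin 001); offset now 3 = byte 0 bit 3; 45 bits remain
Read 2: bits[3:9] width=6 -> value=14 (bin 001110); offset now 9 = byte 1 bit 1; 39 bits remain
Read 3: bits[9:13] width=4 -> value=2 (bin 0010); offset now 13 = byte 1 bit 5; 35 bits remain
Read 4: bits[13:23] width=10 -> value=948 (bin 1110110100); offset now 23 = byte 2 bit 7; 25 bits remain

Answer: 25 0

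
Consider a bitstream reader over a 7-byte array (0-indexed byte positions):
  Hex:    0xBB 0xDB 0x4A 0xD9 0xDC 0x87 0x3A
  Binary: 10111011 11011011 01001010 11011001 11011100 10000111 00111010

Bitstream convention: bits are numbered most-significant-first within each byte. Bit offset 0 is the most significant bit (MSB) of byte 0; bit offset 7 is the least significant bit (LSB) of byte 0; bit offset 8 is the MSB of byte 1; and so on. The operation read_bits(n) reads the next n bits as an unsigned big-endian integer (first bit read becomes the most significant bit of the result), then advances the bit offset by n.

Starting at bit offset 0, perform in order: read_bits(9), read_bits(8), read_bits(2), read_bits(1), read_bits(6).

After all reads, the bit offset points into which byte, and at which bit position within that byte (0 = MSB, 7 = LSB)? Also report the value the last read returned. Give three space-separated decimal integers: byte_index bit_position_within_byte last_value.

Answer: 3 2 43

Derivation:
Read 1: bits[0:9] width=9 -> value=375 (bin 101110111); offset now 9 = byte 1 bit 1; 47 bits remain
Read 2: bits[9:17] width=8 -> value=182 (bin 10110110); offset now 17 = byte 2 bit 1; 39 bits remain
Read 3: bits[17:19] width=2 -> value=2 (bin 10); offset now 19 = byte 2 bit 3; 37 bits remain
Read 4: bits[19:20] width=1 -> value=0 (bin 0); offset now 20 = byte 2 bit 4; 36 bits remain
Read 5: bits[20:26] width=6 -> value=43 (bin 101011); offset now 26 = byte 3 bit 2; 30 bits remain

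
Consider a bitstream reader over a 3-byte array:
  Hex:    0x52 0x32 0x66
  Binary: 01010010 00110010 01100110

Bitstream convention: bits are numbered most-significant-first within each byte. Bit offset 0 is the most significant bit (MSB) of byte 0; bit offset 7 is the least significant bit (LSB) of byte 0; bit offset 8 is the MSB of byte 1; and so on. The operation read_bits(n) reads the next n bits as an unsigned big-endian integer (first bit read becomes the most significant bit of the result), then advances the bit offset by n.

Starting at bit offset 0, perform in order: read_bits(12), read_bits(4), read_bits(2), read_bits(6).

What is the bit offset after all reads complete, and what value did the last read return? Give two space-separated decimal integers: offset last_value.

Answer: 24 38

Derivation:
Read 1: bits[0:12] width=12 -> value=1315 (bin 010100100011); offset now 12 = byte 1 bit 4; 12 bits remain
Read 2: bits[12:16] width=4 -> value=2 (bin 0010); offset now 16 = byte 2 bit 0; 8 bits remain
Read 3: bits[16:18] width=2 -> value=1 (bin 01); offset now 18 = byte 2 bit 2; 6 bits remain
Read 4: bits[18:24] width=6 -> value=38 (bin 100110); offset now 24 = byte 3 bit 0; 0 bits remain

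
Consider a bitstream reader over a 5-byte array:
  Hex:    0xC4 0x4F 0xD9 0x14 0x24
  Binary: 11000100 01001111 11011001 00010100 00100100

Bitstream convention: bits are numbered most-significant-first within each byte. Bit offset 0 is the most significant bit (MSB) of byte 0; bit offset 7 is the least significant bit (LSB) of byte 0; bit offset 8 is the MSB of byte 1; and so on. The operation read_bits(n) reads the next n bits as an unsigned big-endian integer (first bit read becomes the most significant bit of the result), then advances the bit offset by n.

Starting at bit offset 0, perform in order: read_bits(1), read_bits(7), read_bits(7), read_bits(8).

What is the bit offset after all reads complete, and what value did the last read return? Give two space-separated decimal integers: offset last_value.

Answer: 23 236

Derivation:
Read 1: bits[0:1] width=1 -> value=1 (bin 1); offset now 1 = byte 0 bit 1; 39 bits remain
Read 2: bits[1:8] width=7 -> value=68 (bin 1000100); offset now 8 = byte 1 bit 0; 32 bits remain
Read 3: bits[8:15] width=7 -> value=39 (bin 0100111); offset now 15 = byte 1 bit 7; 25 bits remain
Read 4: bits[15:23] width=8 -> value=236 (bin 11101100); offset now 23 = byte 2 bit 7; 17 bits remain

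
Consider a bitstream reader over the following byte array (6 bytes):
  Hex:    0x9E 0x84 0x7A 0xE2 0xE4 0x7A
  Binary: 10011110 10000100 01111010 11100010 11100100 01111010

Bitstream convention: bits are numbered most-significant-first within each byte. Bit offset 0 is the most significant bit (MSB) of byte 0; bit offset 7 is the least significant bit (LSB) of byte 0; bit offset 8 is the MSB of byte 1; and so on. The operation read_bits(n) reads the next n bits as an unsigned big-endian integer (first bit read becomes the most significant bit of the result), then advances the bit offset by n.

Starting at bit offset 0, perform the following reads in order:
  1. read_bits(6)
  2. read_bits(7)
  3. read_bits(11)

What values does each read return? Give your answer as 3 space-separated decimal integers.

Read 1: bits[0:6] width=6 -> value=39 (bin 100111); offset now 6 = byte 0 bit 6; 42 bits remain
Read 2: bits[6:13] width=7 -> value=80 (bin 1010000); offset now 13 = byte 1 bit 5; 35 bits remain
Read 3: bits[13:24] width=11 -> value=1146 (bin 10001111010); offset now 24 = byte 3 bit 0; 24 bits remain

Answer: 39 80 1146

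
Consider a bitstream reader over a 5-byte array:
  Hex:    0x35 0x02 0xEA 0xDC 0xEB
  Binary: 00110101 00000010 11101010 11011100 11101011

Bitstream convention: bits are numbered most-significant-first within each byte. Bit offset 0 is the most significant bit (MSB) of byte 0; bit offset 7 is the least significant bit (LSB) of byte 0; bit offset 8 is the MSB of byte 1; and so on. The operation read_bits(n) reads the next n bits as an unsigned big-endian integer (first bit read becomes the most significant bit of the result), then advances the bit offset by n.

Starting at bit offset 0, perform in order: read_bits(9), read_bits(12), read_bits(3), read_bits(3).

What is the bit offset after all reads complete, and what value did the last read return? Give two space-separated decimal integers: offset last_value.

Read 1: bits[0:9] width=9 -> value=106 (bin 001101010); offset now 9 = byte 1 bit 1; 31 bits remain
Read 2: bits[9:21] width=12 -> value=93 (bin 000001011101); offset now 21 = byte 2 bit 5; 19 bits remain
Read 3: bits[21:24] width=3 -> value=2 (bin 010); offset now 24 = byte 3 bit 0; 16 bits remain
Read 4: bits[24:27] width=3 -> value=6 (bin 110); offset now 27 = byte 3 bit 3; 13 bits remain

Answer: 27 6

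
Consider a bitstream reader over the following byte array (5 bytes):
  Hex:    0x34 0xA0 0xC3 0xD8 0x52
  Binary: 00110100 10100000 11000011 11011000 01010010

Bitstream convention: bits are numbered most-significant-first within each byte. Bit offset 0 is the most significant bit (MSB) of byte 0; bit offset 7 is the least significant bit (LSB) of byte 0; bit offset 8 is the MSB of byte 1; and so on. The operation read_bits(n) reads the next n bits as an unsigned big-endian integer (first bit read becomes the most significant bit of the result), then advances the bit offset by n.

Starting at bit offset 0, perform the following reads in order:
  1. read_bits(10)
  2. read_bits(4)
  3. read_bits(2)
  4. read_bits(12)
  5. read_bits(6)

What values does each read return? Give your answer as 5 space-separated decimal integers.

Read 1: bits[0:10] width=10 -> value=210 (bin 0011010010); offset now 10 = byte 1 bit 2; 30 bits remain
Read 2: bits[10:14] width=4 -> value=8 (bin 1000); offset now 14 = byte 1 bit 6; 26 bits remain
Read 3: bits[14:16] width=2 -> value=0 (bin 00); offset now 16 = byte 2 bit 0; 24 bits remain
Read 4: bits[16:28] width=12 -> value=3133 (bin 110000111101); offset now 28 = byte 3 bit 4; 12 bits remain
Read 5: bits[28:34] width=6 -> value=33 (bin 100001); offset now 34 = byte 4 bit 2; 6 bits remain

Answer: 210 8 0 3133 33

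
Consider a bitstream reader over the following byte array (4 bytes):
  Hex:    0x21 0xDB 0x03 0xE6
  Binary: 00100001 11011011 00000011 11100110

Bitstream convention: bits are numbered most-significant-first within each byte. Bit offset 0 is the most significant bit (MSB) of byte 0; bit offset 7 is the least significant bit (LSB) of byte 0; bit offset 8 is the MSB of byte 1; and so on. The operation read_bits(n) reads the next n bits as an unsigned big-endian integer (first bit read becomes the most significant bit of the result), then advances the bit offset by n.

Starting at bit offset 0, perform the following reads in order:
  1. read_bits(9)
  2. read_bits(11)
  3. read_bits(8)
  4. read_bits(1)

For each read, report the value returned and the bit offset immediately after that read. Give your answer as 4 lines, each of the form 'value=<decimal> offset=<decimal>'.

Read 1: bits[0:9] width=9 -> value=67 (bin 001000011); offset now 9 = byte 1 bit 1; 23 bits remain
Read 2: bits[9:20] width=11 -> value=1456 (bin 10110110000); offset now 20 = byte 2 bit 4; 12 bits remain
Read 3: bits[20:28] width=8 -> value=62 (bin 00111110); offset now 28 = byte 3 bit 4; 4 bits remain
Read 4: bits[28:29] width=1 -> value=0 (bin 0); offset now 29 = byte 3 bit 5; 3 bits remain

Answer: value=67 offset=9
value=1456 offset=20
value=62 offset=28
value=0 offset=29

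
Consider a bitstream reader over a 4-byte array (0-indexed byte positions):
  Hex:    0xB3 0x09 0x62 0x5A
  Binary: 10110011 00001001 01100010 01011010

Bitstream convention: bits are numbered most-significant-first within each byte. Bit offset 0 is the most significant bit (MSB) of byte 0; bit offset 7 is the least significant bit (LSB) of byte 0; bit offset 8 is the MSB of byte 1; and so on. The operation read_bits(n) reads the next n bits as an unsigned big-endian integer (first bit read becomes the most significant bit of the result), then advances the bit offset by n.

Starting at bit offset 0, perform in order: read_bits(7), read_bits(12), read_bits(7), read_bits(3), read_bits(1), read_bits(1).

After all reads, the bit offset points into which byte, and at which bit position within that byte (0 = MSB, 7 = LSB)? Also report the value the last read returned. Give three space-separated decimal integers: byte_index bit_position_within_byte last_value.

Read 1: bits[0:7] width=7 -> value=89 (bin 1011001); offset now 7 = byte 0 bit 7; 25 bits remain
Read 2: bits[7:19] width=12 -> value=2123 (bin 100001001011); offset now 19 = byte 2 bit 3; 13 bits remain
Read 3: bits[19:26] width=7 -> value=9 (bin 0001001); offset now 26 = byte 3 bit 2; 6 bits remain
Read 4: bits[26:29] width=3 -> value=3 (bin 011); offset now 29 = byte 3 bit 5; 3 bits remain
Read 5: bits[29:30] width=1 -> value=0 (bin 0); offset now 30 = byte 3 bit 6; 2 bits remain
Read 6: bits[30:31] width=1 -> value=1 (bin 1); offset now 31 = byte 3 bit 7; 1 bits remain

Answer: 3 7 1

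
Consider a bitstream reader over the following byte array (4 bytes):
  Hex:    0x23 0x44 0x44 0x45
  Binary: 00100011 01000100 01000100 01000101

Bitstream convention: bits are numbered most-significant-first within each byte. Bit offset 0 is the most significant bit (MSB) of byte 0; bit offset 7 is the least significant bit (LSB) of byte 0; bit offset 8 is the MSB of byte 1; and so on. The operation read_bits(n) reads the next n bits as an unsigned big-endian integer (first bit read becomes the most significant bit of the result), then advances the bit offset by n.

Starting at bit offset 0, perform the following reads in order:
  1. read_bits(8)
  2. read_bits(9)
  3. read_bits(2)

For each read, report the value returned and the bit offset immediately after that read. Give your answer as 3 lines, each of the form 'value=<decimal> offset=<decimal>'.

Read 1: bits[0:8] width=8 -> value=35 (bin 00100011); offset now 8 = byte 1 bit 0; 24 bits remain
Read 2: bits[8:17] width=9 -> value=136 (bin 010001000); offset now 17 = byte 2 bit 1; 15 bits remain
Read 3: bits[17:19] width=2 -> value=2 (bin 10); offset now 19 = byte 2 bit 3; 13 bits remain

Answer: value=35 offset=8
value=136 offset=17
value=2 offset=19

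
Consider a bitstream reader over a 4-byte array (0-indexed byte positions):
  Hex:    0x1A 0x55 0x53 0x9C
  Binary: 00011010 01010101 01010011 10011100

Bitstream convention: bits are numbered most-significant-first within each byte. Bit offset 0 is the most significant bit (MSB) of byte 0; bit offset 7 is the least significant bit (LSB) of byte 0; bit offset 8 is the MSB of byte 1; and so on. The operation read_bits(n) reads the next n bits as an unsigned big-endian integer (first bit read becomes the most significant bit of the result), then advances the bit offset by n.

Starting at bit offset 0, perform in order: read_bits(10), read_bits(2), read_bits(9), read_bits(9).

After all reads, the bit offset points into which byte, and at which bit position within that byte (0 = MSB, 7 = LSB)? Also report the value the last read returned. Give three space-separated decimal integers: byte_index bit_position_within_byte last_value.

Read 1: bits[0:10] width=10 -> value=105 (bin 0001101001); offset now 10 = byte 1 bit 2; 22 bits remain
Read 2: bits[10:12] width=2 -> value=1 (bin 01); offset now 12 = byte 1 bit 4; 20 bits remain
Read 3: bits[12:21] width=9 -> value=170 (bin 010101010); offset now 21 = byte 2 bit 5; 11 bits remain
Read 4: bits[21:30] width=9 -> value=231 (bin 011100111); offset now 30 = byte 3 bit 6; 2 bits remain

Answer: 3 6 231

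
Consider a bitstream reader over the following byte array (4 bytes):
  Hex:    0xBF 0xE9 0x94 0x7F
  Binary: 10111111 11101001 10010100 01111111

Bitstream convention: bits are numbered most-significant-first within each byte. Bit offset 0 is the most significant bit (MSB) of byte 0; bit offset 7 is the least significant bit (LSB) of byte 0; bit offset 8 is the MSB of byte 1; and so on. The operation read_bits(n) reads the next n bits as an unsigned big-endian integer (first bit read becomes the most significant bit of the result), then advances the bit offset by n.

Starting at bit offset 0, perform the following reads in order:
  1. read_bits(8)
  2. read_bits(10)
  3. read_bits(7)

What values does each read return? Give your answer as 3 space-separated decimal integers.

Read 1: bits[0:8] width=8 -> value=191 (bin 10111111); offset now 8 = byte 1 bit 0; 24 bits remain
Read 2: bits[8:18] width=10 -> value=934 (bin 1110100110); offset now 18 = byte 2 bit 2; 14 bits remain
Read 3: bits[18:25] width=7 -> value=40 (bin 0101000); offset now 25 = byte 3 bit 1; 7 bits remain

Answer: 191 934 40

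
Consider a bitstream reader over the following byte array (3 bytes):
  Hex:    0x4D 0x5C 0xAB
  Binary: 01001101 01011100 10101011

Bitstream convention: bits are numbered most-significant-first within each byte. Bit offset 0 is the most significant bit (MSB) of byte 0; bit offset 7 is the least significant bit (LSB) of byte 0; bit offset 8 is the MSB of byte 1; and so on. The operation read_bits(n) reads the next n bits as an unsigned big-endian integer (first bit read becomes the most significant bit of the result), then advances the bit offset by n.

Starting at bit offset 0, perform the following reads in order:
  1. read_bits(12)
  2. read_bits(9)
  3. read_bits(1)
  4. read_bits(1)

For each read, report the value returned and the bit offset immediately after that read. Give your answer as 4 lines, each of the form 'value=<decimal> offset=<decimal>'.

Answer: value=1237 offset=12
value=405 offset=21
value=0 offset=22
value=1 offset=23

Derivation:
Read 1: bits[0:12] width=12 -> value=1237 (bin 010011010101); offset now 12 = byte 1 bit 4; 12 bits remain
Read 2: bits[12:21] width=9 -> value=405 (bin 110010101); offset now 21 = byte 2 bit 5; 3 bits remain
Read 3: bits[21:22] width=1 -> value=0 (bin 0); offset now 22 = byte 2 bit 6; 2 bits remain
Read 4: bits[22:23] width=1 -> value=1 (bin 1); offset now 23 = byte 2 bit 7; 1 bits remain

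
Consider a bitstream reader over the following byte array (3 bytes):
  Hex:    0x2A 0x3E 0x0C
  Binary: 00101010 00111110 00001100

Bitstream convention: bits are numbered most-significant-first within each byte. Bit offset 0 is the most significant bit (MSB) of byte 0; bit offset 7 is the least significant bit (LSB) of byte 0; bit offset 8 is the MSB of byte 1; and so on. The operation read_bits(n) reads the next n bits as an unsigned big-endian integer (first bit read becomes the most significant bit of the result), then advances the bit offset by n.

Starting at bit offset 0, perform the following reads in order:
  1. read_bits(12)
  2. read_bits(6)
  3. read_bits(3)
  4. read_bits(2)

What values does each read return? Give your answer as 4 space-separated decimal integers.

Answer: 675 56 1 2

Derivation:
Read 1: bits[0:12] width=12 -> value=675 (bin 001010100011); offset now 12 = byte 1 bit 4; 12 bits remain
Read 2: bits[12:18] width=6 -> value=56 (bin 111000); offset now 18 = byte 2 bit 2; 6 bits remain
Read 3: bits[18:21] width=3 -> value=1 (bin 001); offset now 21 = byte 2 bit 5; 3 bits remain
Read 4: bits[21:23] width=2 -> value=2 (bin 10); offset now 23 = byte 2 bit 7; 1 bits remain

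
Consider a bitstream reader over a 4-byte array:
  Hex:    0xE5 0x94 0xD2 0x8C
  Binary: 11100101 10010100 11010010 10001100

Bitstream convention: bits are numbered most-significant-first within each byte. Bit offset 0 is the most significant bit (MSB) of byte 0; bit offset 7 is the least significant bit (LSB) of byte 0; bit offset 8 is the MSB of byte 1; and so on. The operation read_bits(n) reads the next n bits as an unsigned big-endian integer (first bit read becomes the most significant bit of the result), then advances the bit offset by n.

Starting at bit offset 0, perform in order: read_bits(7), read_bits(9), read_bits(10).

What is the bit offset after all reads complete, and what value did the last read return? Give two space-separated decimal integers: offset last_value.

Read 1: bits[0:7] width=7 -> value=114 (bin 1110010); offset now 7 = byte 0 bit 7; 25 bits remain
Read 2: bits[7:16] width=9 -> value=404 (bin 110010100); offset now 16 = byte 2 bit 0; 16 bits remain
Read 3: bits[16:26] width=10 -> value=842 (bin 1101001010); offset now 26 = byte 3 bit 2; 6 bits remain

Answer: 26 842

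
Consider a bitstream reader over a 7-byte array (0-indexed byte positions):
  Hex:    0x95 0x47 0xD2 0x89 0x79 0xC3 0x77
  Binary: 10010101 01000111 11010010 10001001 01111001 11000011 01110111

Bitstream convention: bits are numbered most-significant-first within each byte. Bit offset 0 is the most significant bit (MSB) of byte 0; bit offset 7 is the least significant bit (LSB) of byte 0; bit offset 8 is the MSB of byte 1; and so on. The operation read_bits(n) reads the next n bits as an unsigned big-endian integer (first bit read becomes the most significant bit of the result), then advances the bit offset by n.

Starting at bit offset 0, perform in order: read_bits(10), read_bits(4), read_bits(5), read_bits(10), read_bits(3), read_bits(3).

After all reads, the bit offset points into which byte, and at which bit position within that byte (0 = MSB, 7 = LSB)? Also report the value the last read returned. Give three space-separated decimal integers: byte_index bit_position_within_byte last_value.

Answer: 4 3 3

Derivation:
Read 1: bits[0:10] width=10 -> value=597 (bin 1001010101); offset now 10 = byte 1 bit 2; 46 bits remain
Read 2: bits[10:14] width=4 -> value=1 (bin 0001); offset now 14 = byte 1 bit 6; 42 bits remain
Read 3: bits[14:19] width=5 -> value=30 (bin 11110); offset now 19 = byte 2 bit 3; 37 bits remain
Read 4: bits[19:29] width=10 -> value=593 (bin 1001010001); offset now 29 = byte 3 bit 5; 27 bits remain
Read 5: bits[29:32] width=3 -> value=1 (bin 001); offset now 32 = byte 4 bit 0; 24 bits remain
Read 6: bits[32:35] width=3 -> value=3 (bin 011); offset now 35 = byte 4 bit 3; 21 bits remain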